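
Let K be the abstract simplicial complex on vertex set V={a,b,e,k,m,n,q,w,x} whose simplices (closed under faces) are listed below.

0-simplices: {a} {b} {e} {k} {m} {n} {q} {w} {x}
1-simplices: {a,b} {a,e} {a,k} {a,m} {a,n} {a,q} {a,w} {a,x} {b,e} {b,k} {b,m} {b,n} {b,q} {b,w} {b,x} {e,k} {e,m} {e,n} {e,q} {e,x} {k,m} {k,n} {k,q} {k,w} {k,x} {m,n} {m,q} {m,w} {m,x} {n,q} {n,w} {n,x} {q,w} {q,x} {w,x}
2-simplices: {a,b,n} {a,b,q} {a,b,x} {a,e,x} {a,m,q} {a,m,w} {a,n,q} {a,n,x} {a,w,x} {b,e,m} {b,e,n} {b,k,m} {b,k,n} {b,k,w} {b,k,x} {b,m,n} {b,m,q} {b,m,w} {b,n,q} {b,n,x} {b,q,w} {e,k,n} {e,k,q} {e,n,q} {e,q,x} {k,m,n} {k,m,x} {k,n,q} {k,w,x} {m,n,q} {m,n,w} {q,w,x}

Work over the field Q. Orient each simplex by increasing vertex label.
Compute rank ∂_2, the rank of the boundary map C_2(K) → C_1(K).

rank∂_2=26

n_0=9 n_1=35 n_2=32  [Q]
∂1: piv[ab,ae,ak,am,an,aq,aw,ax] rk=8  ker:be,bk,bm,bn,bq,bw,bx,ek,em,en,eq,ex,km,kn,kq,kw,kx,mn,mq,mw,mx,nq,nw,nx,qw,qx,wx
∂2: piv[abn,abq,abx,aex,amq,amw,anq,anx,awx,bem,ben,bkm,bkn,bkw,bkx,bmn,bmq,bmw,bqw,ekn,ekq,enq,eqx,kmx,mnw,qwx] rk=26  ker:bnq,bnx,kmn,knq,kwx,mnq
rk∂_2=26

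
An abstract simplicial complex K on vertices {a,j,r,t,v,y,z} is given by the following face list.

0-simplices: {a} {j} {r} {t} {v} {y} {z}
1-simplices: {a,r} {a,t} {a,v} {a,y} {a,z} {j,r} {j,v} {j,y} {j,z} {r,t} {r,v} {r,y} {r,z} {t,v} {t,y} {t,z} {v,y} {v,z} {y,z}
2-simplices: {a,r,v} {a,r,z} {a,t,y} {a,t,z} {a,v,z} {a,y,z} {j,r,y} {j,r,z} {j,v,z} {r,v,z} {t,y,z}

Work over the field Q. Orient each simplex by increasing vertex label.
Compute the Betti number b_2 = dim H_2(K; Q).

b_2=2

n_0=7 n_1=19 n_2=11  [Q]
∂1: piv[ar,at,av,ay,az,jr] rk=6  ker:jv,jy,jz,rt,rv,ry,rz,tv,ty,tz,vy,vz,yz
∂2: piv[arv,arz,aty,atz,avz,ayz,jry,jrz,jvz] rk=9  ker:rvz,tyz
b_2=(11−9)−0=2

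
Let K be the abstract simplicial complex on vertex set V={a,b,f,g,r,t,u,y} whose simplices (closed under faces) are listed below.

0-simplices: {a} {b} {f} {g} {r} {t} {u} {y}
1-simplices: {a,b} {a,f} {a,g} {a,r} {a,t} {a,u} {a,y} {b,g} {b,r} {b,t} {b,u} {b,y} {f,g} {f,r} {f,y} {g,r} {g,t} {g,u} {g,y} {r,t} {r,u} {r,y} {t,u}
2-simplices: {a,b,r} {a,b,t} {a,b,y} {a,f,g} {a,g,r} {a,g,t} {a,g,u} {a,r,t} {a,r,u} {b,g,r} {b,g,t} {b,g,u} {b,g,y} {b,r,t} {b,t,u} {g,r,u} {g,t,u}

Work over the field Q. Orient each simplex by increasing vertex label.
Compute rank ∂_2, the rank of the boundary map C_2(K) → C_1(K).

n_0=8 n_1=23 n_2=17  [Q]
∂1: piv[ab,af,ag,ar,at,au,ay] rk=7  ker:bg,br,bt,bu,by,fg,fr,fy,gr,gt,gu,gy,rt,ru,ry,tu
∂2: piv[abr,abt,aby,afg,agr,agt,agu,art,aru,bgr,bgu,bgy,btu] rk=13  ker:bgt,brt,gru,gtu
rk∂_2=13

rank∂_2=13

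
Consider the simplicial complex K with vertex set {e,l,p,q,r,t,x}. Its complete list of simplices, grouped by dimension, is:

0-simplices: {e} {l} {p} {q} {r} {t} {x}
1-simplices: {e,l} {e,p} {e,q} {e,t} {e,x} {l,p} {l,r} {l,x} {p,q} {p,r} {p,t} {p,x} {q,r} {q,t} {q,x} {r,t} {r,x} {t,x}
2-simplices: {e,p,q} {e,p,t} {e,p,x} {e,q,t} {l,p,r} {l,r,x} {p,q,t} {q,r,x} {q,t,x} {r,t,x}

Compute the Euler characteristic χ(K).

χ(K)=-1

n_0=7 n_1=18 n_2=10
χ=+7−18+10=-1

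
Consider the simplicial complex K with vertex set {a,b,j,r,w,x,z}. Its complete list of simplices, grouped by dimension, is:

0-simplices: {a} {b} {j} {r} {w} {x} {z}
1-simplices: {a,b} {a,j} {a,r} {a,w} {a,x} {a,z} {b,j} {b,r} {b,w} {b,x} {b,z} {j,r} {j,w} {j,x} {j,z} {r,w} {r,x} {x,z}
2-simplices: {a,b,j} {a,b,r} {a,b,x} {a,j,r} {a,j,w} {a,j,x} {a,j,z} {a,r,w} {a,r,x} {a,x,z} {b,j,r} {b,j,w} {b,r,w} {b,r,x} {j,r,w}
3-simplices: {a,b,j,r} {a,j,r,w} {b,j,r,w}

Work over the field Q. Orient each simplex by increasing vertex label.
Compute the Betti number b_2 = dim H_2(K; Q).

b_2=1

n_0=7 n_1=18 n_2=15 n_3=3  [Q]
∂1: piv[ab,aj,ar,aw,ax,az] rk=6  ker:bj,br,bw,bx,bz,jr,jw,jx,jz,rw,rx,xz
∂2: piv[abj,abr,abx,ajr,ajw,ajx,ajz,arw,arx,axz,bjw] rk=11  ker:bjr,brw,brx,jrw
∂3: piv[abjr,ajrw,bjrw] rk=3
b_2=(15−11)−3=1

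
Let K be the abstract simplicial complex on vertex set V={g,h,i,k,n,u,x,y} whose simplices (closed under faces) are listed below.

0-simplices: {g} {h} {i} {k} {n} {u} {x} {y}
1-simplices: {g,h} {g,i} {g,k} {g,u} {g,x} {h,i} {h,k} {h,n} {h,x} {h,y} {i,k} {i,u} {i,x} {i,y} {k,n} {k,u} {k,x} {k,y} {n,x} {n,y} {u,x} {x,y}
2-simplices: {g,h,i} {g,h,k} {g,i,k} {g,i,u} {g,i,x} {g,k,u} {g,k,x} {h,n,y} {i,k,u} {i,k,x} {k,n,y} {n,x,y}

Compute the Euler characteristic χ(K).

χ(K)=-2

n_0=8 n_1=22 n_2=12
χ=+8−22+12=-2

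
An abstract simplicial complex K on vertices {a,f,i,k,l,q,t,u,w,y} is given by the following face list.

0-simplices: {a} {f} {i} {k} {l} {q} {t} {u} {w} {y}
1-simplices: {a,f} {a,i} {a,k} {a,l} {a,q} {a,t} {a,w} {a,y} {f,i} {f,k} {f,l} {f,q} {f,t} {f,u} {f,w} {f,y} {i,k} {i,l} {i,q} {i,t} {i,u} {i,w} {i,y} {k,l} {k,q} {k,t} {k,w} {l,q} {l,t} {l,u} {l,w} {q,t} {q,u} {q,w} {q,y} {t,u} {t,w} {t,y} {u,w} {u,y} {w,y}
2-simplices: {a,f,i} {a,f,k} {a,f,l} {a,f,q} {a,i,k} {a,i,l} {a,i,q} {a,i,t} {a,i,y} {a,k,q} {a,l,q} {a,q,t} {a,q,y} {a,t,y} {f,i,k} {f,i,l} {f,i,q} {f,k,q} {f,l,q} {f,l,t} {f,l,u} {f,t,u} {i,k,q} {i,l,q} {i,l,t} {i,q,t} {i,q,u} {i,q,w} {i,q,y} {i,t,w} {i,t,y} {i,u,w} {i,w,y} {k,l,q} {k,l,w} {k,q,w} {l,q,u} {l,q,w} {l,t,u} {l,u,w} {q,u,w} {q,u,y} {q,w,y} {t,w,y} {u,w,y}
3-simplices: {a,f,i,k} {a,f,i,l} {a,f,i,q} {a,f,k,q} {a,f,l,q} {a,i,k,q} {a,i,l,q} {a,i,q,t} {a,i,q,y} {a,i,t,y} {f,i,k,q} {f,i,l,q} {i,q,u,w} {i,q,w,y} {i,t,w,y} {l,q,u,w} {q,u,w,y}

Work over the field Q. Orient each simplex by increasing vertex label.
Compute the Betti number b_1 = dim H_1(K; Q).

b_1=4

n_0=10 n_1=41 n_2=45 n_3=17  [Q]
∂1: piv[af,ai,ak,al,aq,at,aw,ay,fu] rk=9  ker:fi,fk,fl,fq,ft,fw,fy,ik,il,iq,it,iu,iw,iy,kl,kq,kt,kw,lq,lt,lu,lw,qt,qu,qw,qy,tu,tw,ty,uw,uy,wy
∂2: piv[afi,afk,afl,afq,aik,ail,aiq,ait,aiy,akq,alq,aqt,aqy,aty,flt,flu,ftu,ilt,iqu,iqw,itw,iuw,iwy,klq,klw,kqw,lqu,quy] rk=28  ker:fik,fil,fiq,fkq,flq,ikq,ilq,iqt,iqy,ity,lqw,ltu,luw,quw,qwy,twy,uwy
∂3: piv[afik,afil,afiq,afkq,aflq,aikq,ailq,aiqt,aiqy,aity,iquw,iqwy,itwy,lquw,quwy] rk=15  ker:fikq,filq
b_1=(41−9)−28=4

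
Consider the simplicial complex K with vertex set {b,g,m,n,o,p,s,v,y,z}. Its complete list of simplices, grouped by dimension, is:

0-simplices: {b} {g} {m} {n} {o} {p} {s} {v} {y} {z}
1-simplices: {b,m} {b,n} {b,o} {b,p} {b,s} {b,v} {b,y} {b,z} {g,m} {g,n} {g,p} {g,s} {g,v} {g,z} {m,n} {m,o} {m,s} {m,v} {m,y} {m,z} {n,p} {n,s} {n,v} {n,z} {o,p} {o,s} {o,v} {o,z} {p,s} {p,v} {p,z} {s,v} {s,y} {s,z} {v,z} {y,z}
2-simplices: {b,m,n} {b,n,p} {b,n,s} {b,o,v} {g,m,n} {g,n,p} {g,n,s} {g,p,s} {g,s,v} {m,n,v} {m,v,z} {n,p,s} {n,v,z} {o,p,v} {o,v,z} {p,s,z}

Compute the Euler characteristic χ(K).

n_0=10 n_1=36 n_2=16
χ=+10−36+16=-10

χ(K)=-10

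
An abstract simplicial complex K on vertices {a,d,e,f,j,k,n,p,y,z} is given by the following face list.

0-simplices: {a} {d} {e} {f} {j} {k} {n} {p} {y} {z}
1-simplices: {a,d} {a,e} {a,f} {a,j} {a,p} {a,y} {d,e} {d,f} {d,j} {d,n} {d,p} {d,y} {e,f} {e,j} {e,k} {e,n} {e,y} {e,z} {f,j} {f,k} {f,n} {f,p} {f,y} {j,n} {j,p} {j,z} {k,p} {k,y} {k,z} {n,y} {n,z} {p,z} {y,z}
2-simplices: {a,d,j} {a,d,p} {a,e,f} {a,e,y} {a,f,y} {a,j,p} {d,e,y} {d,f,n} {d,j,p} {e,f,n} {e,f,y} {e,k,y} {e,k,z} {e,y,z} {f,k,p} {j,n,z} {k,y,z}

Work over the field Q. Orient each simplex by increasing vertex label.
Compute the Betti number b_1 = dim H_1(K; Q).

b_1=10

n_0=10 n_1=33 n_2=17  [Q]
∂1: piv[ad,ae,af,aj,ap,ay,dn,ek,ez] rk=9  ker:de,df,dj,dp,dy,ef,ej,en,ey,fj,fk,fn,fp,fy,jn,jp,jz,kp,ky,kz,ny,nz,pz,yz
∂2: piv[adj,adp,aef,aey,afy,ajp,dey,dfn,efn,eky,ekz,eyz,fkp,jnz] rk=14  ker:djp,efy,kyz
b_1=(33−9)−14=10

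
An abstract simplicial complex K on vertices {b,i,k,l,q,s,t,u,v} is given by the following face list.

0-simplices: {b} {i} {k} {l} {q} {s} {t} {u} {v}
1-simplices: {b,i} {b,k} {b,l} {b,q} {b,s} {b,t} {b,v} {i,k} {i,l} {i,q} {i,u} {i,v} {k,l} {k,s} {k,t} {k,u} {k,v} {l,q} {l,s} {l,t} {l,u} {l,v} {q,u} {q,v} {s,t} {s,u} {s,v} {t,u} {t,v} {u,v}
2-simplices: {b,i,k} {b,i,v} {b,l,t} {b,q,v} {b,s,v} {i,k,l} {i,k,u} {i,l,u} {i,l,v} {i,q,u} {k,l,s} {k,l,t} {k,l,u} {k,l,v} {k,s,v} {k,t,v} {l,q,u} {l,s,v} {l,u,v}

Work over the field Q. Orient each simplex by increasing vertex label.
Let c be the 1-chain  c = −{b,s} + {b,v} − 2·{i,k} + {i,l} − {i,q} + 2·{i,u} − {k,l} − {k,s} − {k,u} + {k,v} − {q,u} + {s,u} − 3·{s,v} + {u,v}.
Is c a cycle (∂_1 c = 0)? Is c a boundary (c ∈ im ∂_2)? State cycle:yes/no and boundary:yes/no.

n_0=9 n_1=30 n_2=19  [Q]
∂1: piv[bi,bk,bl,bq,bs,bt,bv,iu] rk=8  ker:ik,il,iq,iv,kl,ks,kt,ku,kv,lq,ls,lt,lu,lv,qu,qv,st,su,sv,tu,tv,uv
∂2: piv[bik,biv,blt,bqv,bsv,ikl,iku,ilu,ilv,iqu,kls,klt,klv,ksv,ktv,lqu,luv] rk=17  ker:klu,lsv
∂1c = 0
c vs im∂2: residual ≠ 0 ⇒ not boundary

cycle:yes boundary:no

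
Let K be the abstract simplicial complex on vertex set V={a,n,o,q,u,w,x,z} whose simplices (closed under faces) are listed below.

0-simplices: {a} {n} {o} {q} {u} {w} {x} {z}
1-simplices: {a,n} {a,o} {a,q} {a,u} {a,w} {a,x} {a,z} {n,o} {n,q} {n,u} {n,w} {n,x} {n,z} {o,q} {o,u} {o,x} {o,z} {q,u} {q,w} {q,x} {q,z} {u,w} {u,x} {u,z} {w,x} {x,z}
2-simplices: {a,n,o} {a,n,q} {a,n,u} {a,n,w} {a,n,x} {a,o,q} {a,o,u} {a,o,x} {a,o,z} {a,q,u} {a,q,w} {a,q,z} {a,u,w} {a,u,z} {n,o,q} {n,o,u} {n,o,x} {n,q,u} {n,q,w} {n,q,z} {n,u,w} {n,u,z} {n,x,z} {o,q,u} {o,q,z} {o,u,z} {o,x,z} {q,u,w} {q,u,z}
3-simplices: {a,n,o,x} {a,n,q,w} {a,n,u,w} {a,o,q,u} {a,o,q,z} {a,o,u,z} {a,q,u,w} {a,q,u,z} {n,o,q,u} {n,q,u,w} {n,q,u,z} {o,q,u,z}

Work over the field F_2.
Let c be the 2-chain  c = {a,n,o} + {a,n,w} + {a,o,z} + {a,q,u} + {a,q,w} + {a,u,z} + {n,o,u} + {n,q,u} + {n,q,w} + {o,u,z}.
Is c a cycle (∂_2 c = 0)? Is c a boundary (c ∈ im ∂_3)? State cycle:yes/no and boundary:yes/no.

n_0=8 n_1=26 n_2=29 n_3=12  [Z2]
∂1: piv[an,ao,aq,au,aw,ax,az] rk=7  ker:no,nq,nu,nw,nx,nz,oq,ou,ox,oz,qu,qw,qx,qz,uw,ux,uz,wx,xz
∂2: piv[ano,anq,anu,anw,anx,aoq,aou,aox,aoz,aqu,aqw,aqz,auw,auz,nqz,nxz] rk=16  ker:noq,nou,nox,nqu,nqw,nuw,nuz,oqu,oqz,ouz,oxz,quw,quz
∂3: piv[anox,anqw,anuw,aoqu,aoqz,aouz,aquw,aquz,noqu,nquw,nquz] rk=11  ker:oquz
∂2c = 0
c vs im∂3: residual ≠ 0 ⇒ not boundary

cycle:yes boundary:no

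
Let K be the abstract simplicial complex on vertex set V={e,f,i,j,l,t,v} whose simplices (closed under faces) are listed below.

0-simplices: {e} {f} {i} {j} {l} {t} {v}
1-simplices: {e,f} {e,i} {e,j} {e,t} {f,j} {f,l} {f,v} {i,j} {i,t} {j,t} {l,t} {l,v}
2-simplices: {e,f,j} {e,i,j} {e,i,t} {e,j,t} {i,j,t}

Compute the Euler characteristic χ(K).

χ(K)=0

n_0=7 n_1=12 n_2=5
χ=+7−12+5=0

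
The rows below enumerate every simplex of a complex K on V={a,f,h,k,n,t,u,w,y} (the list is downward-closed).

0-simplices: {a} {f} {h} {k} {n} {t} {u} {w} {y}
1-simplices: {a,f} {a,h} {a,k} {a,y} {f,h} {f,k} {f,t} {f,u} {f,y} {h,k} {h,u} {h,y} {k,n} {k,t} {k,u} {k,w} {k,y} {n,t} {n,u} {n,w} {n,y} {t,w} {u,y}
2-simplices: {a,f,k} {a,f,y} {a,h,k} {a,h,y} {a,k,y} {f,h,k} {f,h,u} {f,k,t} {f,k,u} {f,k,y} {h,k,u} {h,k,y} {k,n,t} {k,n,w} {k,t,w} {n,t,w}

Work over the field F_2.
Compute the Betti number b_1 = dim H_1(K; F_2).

n_0=9 n_1=23 n_2=16  [Z2]
∂1: piv[af,ah,ak,ay,ft,fu,kn,kw] rk=8  ker:fh,fk,fy,hk,hu,hy,kt,ku,ky,nt,nu,nw,ny,tw,uy
∂2: piv[afk,afy,ahk,ahy,aky,fhk,fhu,fkt,fku,knt,knw,ktw] rk=12  ker:fky,hku,hky,ntw
b_1=(23−8)−12=3

b_1=3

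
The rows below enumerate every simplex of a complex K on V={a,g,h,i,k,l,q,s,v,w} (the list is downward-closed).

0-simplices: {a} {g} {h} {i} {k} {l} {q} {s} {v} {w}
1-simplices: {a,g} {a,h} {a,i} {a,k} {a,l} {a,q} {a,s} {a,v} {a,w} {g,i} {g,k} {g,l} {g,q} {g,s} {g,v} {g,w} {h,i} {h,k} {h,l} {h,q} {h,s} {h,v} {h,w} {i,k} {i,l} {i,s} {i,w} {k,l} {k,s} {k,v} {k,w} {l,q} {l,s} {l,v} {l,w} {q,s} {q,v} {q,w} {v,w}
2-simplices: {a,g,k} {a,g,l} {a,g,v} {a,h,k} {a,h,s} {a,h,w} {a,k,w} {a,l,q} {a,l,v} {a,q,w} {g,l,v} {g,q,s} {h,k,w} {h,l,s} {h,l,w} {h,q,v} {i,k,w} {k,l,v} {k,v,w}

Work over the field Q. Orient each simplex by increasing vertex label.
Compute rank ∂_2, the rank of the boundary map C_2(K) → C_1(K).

rank∂_2=17

n_0=10 n_1=39 n_2=19  [Q]
∂1: piv[ag,ah,ai,ak,al,aq,as,av,aw] rk=9  ker:gi,gk,gl,gq,gs,gv,gw,hi,hk,hl,hq,hs,hv,hw,ik,il,is,iw,kl,ks,kv,kw,lq,ls,lv,lw,qs,qv,qw,vw
∂2: piv[agk,agl,agv,ahk,ahs,ahw,akw,alq,alv,aqw,gqs,hls,hlw,hqv,ikw,klv,kvw] rk=17  ker:glv,hkw
rk∂_2=17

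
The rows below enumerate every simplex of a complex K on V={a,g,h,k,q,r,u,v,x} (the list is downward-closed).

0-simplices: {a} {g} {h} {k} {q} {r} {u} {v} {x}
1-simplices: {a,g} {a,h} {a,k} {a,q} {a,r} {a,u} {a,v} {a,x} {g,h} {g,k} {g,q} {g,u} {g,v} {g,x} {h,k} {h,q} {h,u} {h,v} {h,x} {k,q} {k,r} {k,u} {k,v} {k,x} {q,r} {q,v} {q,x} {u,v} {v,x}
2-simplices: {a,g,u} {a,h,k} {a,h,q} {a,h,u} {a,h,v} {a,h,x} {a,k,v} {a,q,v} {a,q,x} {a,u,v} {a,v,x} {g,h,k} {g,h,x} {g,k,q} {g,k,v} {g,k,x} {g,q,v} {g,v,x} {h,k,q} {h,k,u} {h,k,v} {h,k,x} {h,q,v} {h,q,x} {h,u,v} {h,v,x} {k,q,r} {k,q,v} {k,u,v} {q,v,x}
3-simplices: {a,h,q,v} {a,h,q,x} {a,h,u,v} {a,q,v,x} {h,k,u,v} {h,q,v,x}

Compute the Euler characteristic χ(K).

n_0=9 n_1=29 n_2=30 n_3=6
χ=+9−29+30−6=4

χ(K)=4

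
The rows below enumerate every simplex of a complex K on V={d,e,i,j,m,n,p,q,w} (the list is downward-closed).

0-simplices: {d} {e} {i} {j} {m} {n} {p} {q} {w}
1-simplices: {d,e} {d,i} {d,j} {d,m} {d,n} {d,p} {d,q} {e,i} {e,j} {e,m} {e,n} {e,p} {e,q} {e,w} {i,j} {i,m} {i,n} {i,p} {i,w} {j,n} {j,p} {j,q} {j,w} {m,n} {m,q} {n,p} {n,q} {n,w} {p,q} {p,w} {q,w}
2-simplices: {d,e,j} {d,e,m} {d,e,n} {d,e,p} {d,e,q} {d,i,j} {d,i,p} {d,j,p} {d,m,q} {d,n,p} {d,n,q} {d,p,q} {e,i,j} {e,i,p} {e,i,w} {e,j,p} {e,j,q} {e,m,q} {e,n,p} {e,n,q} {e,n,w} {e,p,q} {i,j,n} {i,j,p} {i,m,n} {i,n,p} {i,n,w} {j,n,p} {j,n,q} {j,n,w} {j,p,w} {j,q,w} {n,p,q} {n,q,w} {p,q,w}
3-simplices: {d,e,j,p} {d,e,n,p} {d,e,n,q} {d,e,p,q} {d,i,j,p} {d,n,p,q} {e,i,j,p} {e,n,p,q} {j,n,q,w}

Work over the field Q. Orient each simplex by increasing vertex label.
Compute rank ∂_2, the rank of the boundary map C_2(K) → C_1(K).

n_0=9 n_1=31 n_2=35 n_3=9  [Q]
∂1: piv[de,di,dj,dm,dn,dp,dq,ew] rk=8  ker:ei,ej,em,en,ep,eq,ij,im,in,ip,iw,jn,jp,jq,jw,mn,mq,np,nq,nw,pq,pw,qw
∂2: piv[dej,dem,den,dep,deq,dij,dip,djp,dmq,dnp,dnq,dpq,eij,eiw,ejq,enw,ijn,imn,inp,jnw,jpw,jqw] rk=22  ker:eip,ejp,emq,enp,enq,epq,ijp,inw,jnp,jnq,npq,nqw,pqw
∂3: piv[dejp,denp,denq,depq,dijp,dnpq,eijp,jnqw] rk=8  ker:enpq
rk∂_2=22

rank∂_2=22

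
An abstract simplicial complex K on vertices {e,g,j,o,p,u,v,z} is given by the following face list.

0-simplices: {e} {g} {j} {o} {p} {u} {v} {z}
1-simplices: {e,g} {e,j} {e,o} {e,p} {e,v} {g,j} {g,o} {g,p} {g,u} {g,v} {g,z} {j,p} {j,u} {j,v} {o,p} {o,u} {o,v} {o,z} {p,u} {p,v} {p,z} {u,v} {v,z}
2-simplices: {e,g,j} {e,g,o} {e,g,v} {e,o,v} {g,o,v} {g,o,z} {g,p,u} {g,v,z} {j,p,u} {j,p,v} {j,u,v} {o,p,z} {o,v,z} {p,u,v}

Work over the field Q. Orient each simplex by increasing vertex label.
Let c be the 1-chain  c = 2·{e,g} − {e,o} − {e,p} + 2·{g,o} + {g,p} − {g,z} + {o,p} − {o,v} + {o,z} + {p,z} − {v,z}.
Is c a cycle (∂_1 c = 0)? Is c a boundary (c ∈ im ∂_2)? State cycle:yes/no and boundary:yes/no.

cycle:yes boundary:no

n_0=8 n_1=23 n_2=14  [Q]
∂1: piv[eg,ej,eo,ep,ev,gu,gz] rk=7  ker:gj,go,gp,gv,jp,ju,jv,op,ou,ov,oz,pu,pv,pz,uv,vz
∂2: piv[egj,ego,egv,eov,goz,gpu,gvz,jpu,jpv,juv,opz] rk=11  ker:gov,ovz,puv
∂1c = 0
c vs im∂2: residual ≠ 0 ⇒ not boundary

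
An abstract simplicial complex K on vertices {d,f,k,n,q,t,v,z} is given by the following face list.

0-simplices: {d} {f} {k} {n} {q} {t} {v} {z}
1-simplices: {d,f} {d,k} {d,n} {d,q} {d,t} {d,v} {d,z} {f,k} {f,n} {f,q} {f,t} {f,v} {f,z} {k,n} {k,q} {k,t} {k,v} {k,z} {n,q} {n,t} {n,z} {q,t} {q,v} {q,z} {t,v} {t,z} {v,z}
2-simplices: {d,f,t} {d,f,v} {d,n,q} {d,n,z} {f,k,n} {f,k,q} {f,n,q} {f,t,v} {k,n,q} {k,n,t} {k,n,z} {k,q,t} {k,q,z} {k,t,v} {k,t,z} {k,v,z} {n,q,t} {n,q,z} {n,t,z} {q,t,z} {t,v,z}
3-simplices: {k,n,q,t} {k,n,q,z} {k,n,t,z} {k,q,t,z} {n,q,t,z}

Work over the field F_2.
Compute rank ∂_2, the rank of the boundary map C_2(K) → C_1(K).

rank∂_2=15

n_0=8 n_1=27 n_2=21 n_3=5  [Z2]
∂1: piv[df,dk,dn,dq,dt,dv,dz] rk=7  ker:fk,fn,fq,ft,fv,fz,kn,kq,kt,kv,kz,nq,nt,nz,qt,qv,qz,tv,tz,vz
∂2: piv[dft,dfv,dnq,dnz,fkn,fkq,fnq,ftv,knt,knz,kqt,kqz,ktv,ktz,kvz] rk=15  ker:knq,nqt,nqz,ntz,qtz,tvz
∂3: piv[knqt,knqz,kntz,kqtz] rk=4  ker:nqtz
rk∂_2=15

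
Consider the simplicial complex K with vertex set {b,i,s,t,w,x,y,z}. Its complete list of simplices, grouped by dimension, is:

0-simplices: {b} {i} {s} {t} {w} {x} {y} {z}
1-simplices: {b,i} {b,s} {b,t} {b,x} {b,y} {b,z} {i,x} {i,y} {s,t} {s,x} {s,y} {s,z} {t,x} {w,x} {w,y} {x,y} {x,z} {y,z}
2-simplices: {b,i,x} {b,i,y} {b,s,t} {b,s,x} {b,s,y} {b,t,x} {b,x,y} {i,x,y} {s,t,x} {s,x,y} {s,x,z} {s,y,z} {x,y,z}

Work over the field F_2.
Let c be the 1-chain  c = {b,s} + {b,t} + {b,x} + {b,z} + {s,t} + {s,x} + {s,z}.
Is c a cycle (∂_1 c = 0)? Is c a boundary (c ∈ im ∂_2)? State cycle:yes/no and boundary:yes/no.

n_0=8 n_1=18 n_2=13  [Z2]
∂1: piv[bi,bs,bt,bx,by,bz,wx] rk=7  ker:ix,iy,st,sx,sy,sz,tx,wy,xy,xz,yz
∂2: piv[bix,biy,bst,bsx,bsy,btx,bxy,sxz,syz] rk=9  ker:ixy,stx,sxy,xyz
∂1c = 0
c vs im∂2: residual ≠ 0 ⇒ not boundary

cycle:yes boundary:no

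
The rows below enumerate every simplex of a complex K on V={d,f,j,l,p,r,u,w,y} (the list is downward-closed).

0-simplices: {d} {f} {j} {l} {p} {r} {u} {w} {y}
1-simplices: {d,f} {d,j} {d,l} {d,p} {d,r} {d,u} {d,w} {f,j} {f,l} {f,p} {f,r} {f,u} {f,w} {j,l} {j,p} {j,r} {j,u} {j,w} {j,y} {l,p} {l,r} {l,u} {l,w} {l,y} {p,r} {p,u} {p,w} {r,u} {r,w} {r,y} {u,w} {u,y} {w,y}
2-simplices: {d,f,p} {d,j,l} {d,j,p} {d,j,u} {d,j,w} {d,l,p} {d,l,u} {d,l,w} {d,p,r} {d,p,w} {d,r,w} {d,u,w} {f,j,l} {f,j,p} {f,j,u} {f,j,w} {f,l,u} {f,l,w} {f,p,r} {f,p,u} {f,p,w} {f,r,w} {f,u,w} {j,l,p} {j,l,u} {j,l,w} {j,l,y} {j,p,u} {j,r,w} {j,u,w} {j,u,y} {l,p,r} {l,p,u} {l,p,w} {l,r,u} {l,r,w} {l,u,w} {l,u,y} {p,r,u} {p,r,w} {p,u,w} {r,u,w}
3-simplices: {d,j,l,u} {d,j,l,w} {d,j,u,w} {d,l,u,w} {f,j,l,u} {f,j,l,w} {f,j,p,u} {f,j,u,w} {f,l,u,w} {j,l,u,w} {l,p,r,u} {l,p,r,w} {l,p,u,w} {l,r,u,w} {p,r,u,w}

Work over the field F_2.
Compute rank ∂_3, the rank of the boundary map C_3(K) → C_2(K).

n_0=9 n_1=33 n_2=42 n_3=15  [Z2]
∂1: piv[df,dj,dl,dp,dr,du,dw,jy] rk=8  ker:fj,fl,fp,fr,fu,fw,jl,jp,jr,ju,jw,lp,lr,lu,lw,ly,pr,pu,pw,ru,rw,ry,uw,uy,wy
∂2: piv[dfp,djl,djp,dju,djw,dlp,dlu,dlw,dpr,dpw,drw,duw,fjl,fjp,fju,fjw,fpr,fpu,jly,jrw,juy,lpr,lru] rk=23  ker:flu,flw,fpw,frw,fuw,jlp,jlu,jlw,jpu,juw,lpu,lpw,lrw,luw,luy,pru,prw,puw,ruw
∂3: piv[djlu,djlw,djuw,dluw,fjlu,fjlw,fjpu,fjuw,lpru,lprw,lpuw,lruw] rk=12  ker:fluw,jluw,pruw
rk∂_3=12

rank∂_3=12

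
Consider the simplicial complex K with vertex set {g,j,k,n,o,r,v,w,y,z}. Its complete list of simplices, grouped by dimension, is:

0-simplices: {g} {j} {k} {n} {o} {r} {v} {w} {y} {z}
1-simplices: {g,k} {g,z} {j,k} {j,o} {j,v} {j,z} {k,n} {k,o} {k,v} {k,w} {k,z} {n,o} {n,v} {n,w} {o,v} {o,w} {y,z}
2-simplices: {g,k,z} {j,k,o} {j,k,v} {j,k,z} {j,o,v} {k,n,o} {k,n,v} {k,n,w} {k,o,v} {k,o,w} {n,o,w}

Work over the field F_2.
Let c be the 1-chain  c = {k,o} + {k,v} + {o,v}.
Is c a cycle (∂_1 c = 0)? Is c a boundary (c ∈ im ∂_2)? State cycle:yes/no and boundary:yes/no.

cycle:yes boundary:yes

n_0=10 n_1=17 n_2=11  [Z2]
∂1: piv[gk,gz,jk,jo,jv,kn,kw,yz] rk=8  ker:jz,ko,kv,kz,no,nv,nw,ov,ow
∂2: piv[gkz,jko,jkv,jkz,jov,kno,knv,knw,kow] rk=9  ker:kov,now
∂1c = 0
c vs im∂2: reduces to 0 ⇒ boundary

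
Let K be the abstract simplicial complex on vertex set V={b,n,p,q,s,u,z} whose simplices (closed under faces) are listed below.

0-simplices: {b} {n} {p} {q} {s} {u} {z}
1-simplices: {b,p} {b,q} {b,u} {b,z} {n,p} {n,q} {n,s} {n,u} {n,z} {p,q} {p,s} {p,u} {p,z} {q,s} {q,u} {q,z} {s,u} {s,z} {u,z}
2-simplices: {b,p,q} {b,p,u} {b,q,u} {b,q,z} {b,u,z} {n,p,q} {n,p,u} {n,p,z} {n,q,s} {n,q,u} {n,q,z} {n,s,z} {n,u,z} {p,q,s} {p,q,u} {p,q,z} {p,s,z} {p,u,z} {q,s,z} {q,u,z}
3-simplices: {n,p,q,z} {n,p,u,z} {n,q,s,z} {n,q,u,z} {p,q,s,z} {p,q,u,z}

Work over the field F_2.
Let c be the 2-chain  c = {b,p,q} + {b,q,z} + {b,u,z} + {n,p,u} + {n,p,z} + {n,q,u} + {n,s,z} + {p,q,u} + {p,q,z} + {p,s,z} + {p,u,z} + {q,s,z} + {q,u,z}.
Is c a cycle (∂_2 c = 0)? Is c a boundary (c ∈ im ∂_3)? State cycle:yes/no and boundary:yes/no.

n_0=7 n_1=19 n_2=20 n_3=6  [Z2]
∂1: piv[bp,bq,bu,bz,np,ns] rk=6  ker:nq,nu,nz,pq,ps,pu,pz,qs,qu,qz,su,sz,uz
∂2: piv[bpq,bpu,bqu,bqz,buz,npq,npu,npz,nqs,nqz,nsz,pqs] rk=12  ker:nqu,nuz,pqu,pqz,psz,puz,qsz,quz
∂3: piv[npqz,npuz,nqsz,nquz,pqsz,pquz] rk=6
∂2c = {b,p} + {b,u} + {n,q} + {n,s} + {p,q} + {p,s} + {p,u} + {q,s} + {q,u} + {s,z} + {u,z}

cycle:no boundary:no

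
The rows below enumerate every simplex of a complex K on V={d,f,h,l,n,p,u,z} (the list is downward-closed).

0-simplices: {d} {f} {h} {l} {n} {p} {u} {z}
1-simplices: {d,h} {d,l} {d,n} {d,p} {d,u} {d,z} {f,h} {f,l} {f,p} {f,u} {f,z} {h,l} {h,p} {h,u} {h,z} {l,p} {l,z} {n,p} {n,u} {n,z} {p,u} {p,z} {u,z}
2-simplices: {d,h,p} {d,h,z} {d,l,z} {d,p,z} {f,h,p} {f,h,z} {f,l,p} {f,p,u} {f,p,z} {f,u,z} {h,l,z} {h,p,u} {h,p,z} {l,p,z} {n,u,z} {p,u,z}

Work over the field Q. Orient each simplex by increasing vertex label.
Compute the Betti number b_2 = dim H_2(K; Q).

b_2=3

n_0=8 n_1=23 n_2=16  [Q]
∂1: piv[dh,dl,dn,dp,du,dz,fh] rk=7  ker:fl,fp,fu,fz,hl,hp,hu,hz,lp,lz,np,nu,nz,pu,pz,uz
∂2: piv[dhp,dhz,dlz,dpz,fhp,fhz,flp,fpu,fuz,hlz,hpu,lpz,nuz] rk=13  ker:fpz,hpz,puz
b_2=(16−13)−0=3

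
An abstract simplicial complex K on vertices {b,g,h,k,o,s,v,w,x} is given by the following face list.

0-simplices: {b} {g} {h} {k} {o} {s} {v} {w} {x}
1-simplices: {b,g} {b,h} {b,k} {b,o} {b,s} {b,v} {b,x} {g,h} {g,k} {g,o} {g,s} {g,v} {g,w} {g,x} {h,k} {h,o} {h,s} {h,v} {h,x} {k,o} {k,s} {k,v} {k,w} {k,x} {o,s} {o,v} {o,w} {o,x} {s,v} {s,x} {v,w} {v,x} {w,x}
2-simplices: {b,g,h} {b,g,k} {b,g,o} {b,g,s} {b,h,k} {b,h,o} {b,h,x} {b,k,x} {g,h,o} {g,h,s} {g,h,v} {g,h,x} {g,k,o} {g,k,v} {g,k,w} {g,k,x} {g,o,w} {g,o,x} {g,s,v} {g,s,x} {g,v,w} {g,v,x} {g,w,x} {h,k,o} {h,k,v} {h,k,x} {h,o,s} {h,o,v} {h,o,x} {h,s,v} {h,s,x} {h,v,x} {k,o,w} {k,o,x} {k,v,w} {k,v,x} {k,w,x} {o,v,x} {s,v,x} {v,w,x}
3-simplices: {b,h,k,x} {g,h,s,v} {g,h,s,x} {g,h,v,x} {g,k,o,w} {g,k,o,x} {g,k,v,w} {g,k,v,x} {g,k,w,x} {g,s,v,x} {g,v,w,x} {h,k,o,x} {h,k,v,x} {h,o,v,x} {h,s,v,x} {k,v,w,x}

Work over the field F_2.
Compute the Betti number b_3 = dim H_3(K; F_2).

n_0=9 n_1=33 n_2=40 n_3=16  [Z2]
∂1: piv[bg,bh,bk,bo,bs,bv,bx,gw] rk=8  ker:gh,gk,go,gs,gv,gx,hk,ho,hs,hv,hx,ko,ks,kv,kw,kx,os,ov,ow,ox,sv,sx,vw,vx,wx
∂2: piv[bgh,bgk,bgo,bgs,bhk,bho,bhx,bkx,ghs,ghv,ghx,gko,gkv,gkw,gow,gox,gsv,gsx,gvw,gvx,gwx,hos,hov] rk=23  ker:gho,gkx,hko,hkv,hkx,hox,hsv,hsx,hvx,kow,kox,kvw,kvx,kwx,ovx,svx,vwx
∂3: piv[bhkx,ghsv,ghsx,ghvx,gkow,gkox,gkvw,gkvx,gkwx,gsvx,gvwx,hkox,hkvx,hovx] rk=14  ker:hsvx,kvwx
b_3=(16−14)−0=2

b_3=2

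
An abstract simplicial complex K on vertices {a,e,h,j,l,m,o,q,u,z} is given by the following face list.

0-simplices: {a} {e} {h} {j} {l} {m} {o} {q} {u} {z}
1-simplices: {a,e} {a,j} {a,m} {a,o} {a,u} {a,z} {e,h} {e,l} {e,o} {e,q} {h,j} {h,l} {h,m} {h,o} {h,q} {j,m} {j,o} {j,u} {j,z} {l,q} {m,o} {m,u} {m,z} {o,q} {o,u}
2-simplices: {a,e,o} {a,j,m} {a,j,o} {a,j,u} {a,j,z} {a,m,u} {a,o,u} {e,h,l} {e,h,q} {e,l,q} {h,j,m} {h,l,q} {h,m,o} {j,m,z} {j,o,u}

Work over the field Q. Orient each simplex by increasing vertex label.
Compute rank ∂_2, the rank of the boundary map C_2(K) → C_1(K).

n_0=10 n_1=25 n_2=15  [Q]
∂1: piv[ae,aj,am,ao,au,az,eh,el,eq] rk=9  ker:eo,hj,hl,hm,ho,hq,jm,jo,ju,jz,lq,mo,mu,mz,oq,ou
∂2: piv[aeo,ajm,ajo,aju,ajz,amu,aou,ehl,ehq,elq,hjm,hmo,jmz] rk=13  ker:hlq,jou
rk∂_2=13

rank∂_2=13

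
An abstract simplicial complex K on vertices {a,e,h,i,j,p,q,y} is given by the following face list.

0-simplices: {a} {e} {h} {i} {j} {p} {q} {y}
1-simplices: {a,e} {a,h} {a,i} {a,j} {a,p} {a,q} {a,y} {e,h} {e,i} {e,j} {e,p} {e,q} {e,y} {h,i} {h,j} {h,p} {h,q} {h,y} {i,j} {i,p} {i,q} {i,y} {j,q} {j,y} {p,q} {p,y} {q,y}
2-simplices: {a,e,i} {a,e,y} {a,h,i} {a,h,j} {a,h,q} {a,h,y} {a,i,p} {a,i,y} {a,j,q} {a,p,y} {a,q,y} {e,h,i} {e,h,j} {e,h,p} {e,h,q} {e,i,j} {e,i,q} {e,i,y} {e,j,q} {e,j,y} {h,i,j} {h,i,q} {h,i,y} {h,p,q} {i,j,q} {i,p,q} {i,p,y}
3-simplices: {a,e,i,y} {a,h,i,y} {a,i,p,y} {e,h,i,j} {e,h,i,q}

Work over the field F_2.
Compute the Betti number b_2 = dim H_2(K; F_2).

b_2=2

n_0=8 n_1=27 n_2=27 n_3=5  [Z2]
∂1: piv[ae,ah,ai,aj,ap,aq,ay] rk=7  ker:eh,ei,ej,ep,eq,ey,hi,hj,hp,hq,hy,ij,ip,iq,iy,jq,jy,pq,py,qy
∂2: piv[aei,aey,ahi,ahj,ahq,ahy,aip,aiy,ajq,apy,aqy,ehi,ehj,ehp,ehq,eij,eiq,ejy,hpq,ipq] rk=20  ker:eiy,ejq,hij,hiq,hiy,ijq,ipy
∂3: piv[aeiy,ahiy,aipy,ehij,ehiq] rk=5
b_2=(27−20)−5=2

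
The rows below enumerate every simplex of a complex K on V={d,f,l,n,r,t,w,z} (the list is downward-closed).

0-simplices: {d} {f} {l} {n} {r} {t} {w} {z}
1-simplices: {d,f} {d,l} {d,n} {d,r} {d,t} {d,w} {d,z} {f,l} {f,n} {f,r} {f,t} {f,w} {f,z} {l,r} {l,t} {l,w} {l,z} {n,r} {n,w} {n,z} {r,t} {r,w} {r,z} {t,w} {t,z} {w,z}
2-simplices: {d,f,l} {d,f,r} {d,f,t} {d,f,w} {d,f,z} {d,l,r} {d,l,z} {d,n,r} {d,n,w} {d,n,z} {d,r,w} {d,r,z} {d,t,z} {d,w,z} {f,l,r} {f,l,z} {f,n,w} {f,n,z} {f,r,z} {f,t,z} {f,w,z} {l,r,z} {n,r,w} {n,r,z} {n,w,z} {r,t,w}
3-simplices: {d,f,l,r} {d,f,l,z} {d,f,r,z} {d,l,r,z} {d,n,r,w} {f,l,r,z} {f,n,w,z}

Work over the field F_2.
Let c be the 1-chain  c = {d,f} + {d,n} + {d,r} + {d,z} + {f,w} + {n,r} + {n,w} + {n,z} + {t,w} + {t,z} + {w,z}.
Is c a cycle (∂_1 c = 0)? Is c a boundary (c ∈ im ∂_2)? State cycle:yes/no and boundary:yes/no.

n_0=8 n_1=26 n_2=26 n_3=7  [Z2]
∂1: piv[df,dl,dn,dr,dt,dw,dz] rk=7  ker:fl,fn,fr,ft,fw,fz,lr,lt,lw,lz,nr,nw,nz,rt,rw,rz,tw,tz,wz
∂2: piv[dfl,dfr,dft,dfw,dfz,dlr,dlz,dnr,dnw,dnz,drw,drz,dtz,dwz,fnw,rtw] rk=16  ker:flr,flz,fnz,frz,ftz,fwz,lrz,nrw,nrz,nwz
∂3: piv[dflr,dflz,dfrz,dlrz,dnrw,fnwz] rk=6  ker:flrz
∂1c = 0
c vs im∂2: residual ≠ 0 ⇒ not boundary

cycle:yes boundary:no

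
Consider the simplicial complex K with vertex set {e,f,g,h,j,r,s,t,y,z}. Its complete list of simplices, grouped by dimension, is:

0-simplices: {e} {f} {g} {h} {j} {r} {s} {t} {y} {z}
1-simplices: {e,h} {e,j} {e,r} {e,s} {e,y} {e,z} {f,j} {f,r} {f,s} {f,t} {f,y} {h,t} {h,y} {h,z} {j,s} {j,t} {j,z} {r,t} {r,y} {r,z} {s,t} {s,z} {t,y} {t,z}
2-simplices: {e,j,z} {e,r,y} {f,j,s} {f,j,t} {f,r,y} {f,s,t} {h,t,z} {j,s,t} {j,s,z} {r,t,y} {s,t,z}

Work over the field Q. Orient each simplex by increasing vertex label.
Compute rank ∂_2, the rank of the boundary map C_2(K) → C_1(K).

n_0=10 n_1=24 n_2=11  [Q]
∂1: piv[eh,ej,er,es,ey,ez,fj,ft] rk=8  ker:fr,fs,fy,ht,hy,hz,js,jt,jz,rt,ry,rz,st,sz,ty,tz
∂2: piv[ejz,ery,fjs,fjt,fry,fst,htz,jsz,rty,stz] rk=10  ker:jst
rk∂_2=10

rank∂_2=10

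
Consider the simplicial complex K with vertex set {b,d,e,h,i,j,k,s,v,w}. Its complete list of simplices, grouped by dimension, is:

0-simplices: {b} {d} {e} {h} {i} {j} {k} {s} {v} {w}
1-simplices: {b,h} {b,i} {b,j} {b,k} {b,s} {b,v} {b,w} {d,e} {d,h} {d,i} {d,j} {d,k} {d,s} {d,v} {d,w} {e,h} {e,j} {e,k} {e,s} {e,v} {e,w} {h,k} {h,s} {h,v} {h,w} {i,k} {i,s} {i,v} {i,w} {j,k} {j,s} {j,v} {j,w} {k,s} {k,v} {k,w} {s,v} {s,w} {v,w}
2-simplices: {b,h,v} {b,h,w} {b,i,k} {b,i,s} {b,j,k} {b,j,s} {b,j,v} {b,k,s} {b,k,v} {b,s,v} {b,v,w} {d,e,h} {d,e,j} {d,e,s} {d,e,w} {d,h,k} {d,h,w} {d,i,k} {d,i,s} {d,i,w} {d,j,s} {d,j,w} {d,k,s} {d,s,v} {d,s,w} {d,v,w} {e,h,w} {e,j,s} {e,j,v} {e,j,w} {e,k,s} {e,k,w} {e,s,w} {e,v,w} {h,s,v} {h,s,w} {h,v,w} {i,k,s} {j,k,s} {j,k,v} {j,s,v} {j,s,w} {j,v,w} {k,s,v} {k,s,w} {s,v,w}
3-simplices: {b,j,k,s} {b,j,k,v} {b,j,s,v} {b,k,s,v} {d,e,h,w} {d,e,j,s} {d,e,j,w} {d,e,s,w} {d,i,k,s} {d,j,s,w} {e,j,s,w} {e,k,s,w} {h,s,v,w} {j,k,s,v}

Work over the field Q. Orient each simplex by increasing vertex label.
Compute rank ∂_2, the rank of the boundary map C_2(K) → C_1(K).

n_0=10 n_1=39 n_2=46 n_3=14  [Q]
∂1: piv[bh,bi,bj,bk,bs,bv,bw,de,dh] rk=9  ker:di,dj,dk,ds,dv,dw,eh,ej,ek,es,ev,ew,hk,hs,hv,hw,ik,is,iv,iw,jk,js,jv,jw,ks,kv,kw,sv,sw,vw
∂2: piv[bhv,bhw,bik,bis,bjk,bjs,bjv,bks,bkv,bsv,bvw,deh,dej,des,dew,dhk,dhw,dik,dis,diw,djs,djw,dsv,dsw,dvw,ejv,eks,ekw,hsv] rk=29  ker:dks,ehw,ejs,ejw,esw,evw,hsw,hvw,iks,jks,jkv,jsv,jsw,jvw,ksv,ksw,svw
∂3: piv[bjks,bjkv,bjsv,bksv,dehw,dejs,dejw,desw,diks,djsw,eksw,hsvw] rk=12  ker:ejsw,jksv
rk∂_2=29

rank∂_2=29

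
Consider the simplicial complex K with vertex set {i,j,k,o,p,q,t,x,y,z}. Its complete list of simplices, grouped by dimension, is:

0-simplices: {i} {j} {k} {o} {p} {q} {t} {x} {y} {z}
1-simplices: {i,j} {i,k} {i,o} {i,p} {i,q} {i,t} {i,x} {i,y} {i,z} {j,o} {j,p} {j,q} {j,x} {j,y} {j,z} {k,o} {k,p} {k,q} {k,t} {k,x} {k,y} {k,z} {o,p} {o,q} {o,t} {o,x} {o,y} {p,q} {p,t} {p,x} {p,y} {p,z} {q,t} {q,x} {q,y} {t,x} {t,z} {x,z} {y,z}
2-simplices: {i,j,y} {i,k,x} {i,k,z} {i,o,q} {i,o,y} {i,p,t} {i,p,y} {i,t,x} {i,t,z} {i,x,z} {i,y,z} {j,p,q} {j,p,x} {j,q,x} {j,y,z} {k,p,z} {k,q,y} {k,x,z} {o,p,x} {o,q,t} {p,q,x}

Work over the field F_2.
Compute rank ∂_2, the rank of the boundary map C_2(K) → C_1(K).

rank∂_2=19

n_0=10 n_1=39 n_2=21  [Z2]
∂1: piv[ij,ik,io,ip,iq,it,ix,iy,iz] rk=9  ker:jo,jp,jq,jx,jy,jz,ko,kp,kq,kt,kx,ky,kz,op,oq,ot,ox,oy,pq,pt,px,py,pz,qt,qx,qy,tx,tz,xz,yz
∂2: piv[ijy,ikx,ikz,ioq,ioy,ipt,ipy,itx,itz,ixz,iyz,jpq,jpx,jqx,jyz,kpz,kqy,opx,oqt] rk=19  ker:kxz,pqx
rk∂_2=19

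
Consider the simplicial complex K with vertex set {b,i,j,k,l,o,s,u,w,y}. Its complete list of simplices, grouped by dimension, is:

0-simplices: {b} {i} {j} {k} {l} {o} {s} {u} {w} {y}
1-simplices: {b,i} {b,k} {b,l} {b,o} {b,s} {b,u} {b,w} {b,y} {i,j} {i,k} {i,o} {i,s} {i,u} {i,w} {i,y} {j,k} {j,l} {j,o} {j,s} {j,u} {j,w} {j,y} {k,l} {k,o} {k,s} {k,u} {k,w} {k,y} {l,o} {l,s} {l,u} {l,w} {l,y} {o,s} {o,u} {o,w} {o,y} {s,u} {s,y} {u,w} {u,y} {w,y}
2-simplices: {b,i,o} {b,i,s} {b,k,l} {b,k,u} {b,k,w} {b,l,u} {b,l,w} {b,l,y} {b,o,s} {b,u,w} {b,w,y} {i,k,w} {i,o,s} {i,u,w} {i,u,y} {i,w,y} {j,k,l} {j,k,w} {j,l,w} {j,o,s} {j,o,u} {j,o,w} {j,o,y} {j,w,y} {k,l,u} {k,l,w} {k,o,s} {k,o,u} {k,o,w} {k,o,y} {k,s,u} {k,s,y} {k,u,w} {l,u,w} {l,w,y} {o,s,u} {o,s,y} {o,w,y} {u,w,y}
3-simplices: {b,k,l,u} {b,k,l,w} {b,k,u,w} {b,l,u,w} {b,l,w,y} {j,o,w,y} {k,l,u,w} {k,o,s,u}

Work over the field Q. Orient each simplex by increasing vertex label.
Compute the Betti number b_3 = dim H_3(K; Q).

b_3=1

n_0=10 n_1=42 n_2=39 n_3=8  [Q]
∂1: piv[bi,bk,bl,bo,bs,bu,bw,by,ij] rk=9  ker:ik,io,is,iu,iw,iy,jk,jl,jo,js,ju,jw,jy,kl,ko,ks,ku,kw,ky,lo,ls,lu,lw,ly,os,ou,ow,oy,su,sy,uw,uy,wy
∂2: piv[bio,bis,bkl,bku,bkw,blu,blw,bly,bos,buw,bwy,ikw,iuw,iuy,iwy,jkl,jkw,jos,jou,jow,joy,jwy,kos,kou,kow,koy,ksu,ksy] rk=28  ker:ios,jlw,klu,klw,kuw,luw,lwy,osu,osy,owy,uwy
∂3: piv[bklu,bklw,bkuw,bluw,blwy,jowy,kosu] rk=7  ker:kluw
b_3=(8−7)−0=1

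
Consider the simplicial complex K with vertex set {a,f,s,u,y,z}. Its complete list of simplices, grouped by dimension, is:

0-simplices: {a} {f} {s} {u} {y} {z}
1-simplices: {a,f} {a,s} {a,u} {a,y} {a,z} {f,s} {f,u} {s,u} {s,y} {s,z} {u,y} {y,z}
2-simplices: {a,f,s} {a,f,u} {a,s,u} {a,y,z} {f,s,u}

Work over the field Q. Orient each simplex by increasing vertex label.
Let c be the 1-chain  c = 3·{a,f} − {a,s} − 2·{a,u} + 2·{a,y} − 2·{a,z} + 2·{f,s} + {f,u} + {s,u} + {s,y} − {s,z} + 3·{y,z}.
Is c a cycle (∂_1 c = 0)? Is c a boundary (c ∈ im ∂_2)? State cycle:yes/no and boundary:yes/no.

cycle:yes boundary:no

n_0=6 n_1=12 n_2=5  [Q]
∂1: piv[af,as,au,ay,az] rk=5  ker:fs,fu,su,sy,sz,uy,yz
∂2: piv[afs,afu,asu,ayz] rk=4  ker:fsu
∂1c = 0
c vs im∂2: residual ≠ 0 ⇒ not boundary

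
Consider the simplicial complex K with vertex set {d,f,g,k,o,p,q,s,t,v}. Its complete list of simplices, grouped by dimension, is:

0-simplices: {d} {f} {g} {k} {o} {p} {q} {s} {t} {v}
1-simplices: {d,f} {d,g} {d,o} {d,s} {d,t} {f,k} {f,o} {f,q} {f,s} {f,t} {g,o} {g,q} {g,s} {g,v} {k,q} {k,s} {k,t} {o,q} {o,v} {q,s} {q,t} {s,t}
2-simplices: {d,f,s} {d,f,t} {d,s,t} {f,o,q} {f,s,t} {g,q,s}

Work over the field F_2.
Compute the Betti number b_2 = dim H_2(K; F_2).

b_2=1

n_0=10 n_1=22 n_2=6  [Z2]
∂1: piv[df,dg,do,ds,dt,fk,fq,gv] rk=8  ker:fo,fs,ft,go,gq,gs,kq,ks,kt,oq,ov,qs,qt,st
∂2: piv[dfs,dft,dst,foq,gqs] rk=5  ker:fst
b_2=(6−5)−0=1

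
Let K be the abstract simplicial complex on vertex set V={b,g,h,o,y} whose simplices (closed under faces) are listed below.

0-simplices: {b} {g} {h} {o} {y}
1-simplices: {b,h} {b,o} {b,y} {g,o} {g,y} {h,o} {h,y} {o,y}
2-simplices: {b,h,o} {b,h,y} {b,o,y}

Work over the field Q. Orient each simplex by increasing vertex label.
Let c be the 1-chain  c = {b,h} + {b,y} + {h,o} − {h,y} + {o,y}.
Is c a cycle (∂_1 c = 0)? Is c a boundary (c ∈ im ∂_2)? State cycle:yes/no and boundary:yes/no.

n_0=5 n_1=8 n_2=3  [Q]
∂1: piv[bh,bo,by,go] rk=4  ker:gy,ho,hy,oy
∂2: piv[bho,bhy,boy] rk=3
∂1c = −2·{b} + {h} + {y}

cycle:no boundary:no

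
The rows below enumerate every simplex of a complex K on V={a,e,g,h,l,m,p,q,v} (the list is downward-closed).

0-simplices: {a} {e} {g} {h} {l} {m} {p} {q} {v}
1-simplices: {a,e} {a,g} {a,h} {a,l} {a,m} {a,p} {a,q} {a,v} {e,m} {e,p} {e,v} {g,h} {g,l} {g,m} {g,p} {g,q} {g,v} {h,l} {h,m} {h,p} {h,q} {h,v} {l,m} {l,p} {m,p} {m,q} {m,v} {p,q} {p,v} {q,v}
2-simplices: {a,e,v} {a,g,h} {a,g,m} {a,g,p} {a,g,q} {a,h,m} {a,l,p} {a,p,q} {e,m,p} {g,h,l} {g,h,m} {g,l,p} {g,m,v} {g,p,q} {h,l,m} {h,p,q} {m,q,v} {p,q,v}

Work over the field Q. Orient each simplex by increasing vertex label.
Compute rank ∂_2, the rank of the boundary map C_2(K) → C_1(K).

n_0=9 n_1=30 n_2=18  [Q]
∂1: piv[ae,ag,ah,al,am,ap,aq,av] rk=8  ker:em,ep,ev,gh,gl,gm,gp,gq,gv,hl,hm,hp,hq,hv,lm,lp,mp,mq,mv,pq,pv,qv
∂2: piv[aev,agh,agm,agp,agq,ahm,alp,apq,emp,ghl,glp,gmv,hlm,hpq,mqv,pqv] rk=16  ker:ghm,gpq
rk∂_2=16

rank∂_2=16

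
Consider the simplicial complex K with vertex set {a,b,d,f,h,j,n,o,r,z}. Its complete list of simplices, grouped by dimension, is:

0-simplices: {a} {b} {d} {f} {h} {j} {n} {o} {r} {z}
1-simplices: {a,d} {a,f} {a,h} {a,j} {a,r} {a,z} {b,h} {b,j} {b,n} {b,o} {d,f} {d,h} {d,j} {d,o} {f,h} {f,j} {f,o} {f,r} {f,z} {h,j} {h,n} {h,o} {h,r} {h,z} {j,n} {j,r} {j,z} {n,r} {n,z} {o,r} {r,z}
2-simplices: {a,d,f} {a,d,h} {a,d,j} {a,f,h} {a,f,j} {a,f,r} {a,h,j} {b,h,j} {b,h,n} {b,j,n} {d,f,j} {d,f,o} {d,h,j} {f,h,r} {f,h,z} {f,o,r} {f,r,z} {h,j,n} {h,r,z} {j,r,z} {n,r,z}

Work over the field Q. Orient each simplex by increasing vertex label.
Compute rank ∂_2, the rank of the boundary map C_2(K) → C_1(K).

n_0=10 n_1=31 n_2=21  [Q]
∂1: piv[ad,af,ah,aj,ar,az,bh,bn,bo] rk=9  ker:bj,df,dh,dj,do,fh,fj,fo,fr,fz,hj,hn,ho,hr,hz,jn,jr,jz,nr,nz,or,rz
∂2: piv[adf,adh,adj,afh,afj,afr,ahj,bhj,bhn,bjn,dfo,fhr,fhz,for,frz,jrz,nrz] rk=17  ker:dfj,dhj,hjn,hrz
rk∂_2=17

rank∂_2=17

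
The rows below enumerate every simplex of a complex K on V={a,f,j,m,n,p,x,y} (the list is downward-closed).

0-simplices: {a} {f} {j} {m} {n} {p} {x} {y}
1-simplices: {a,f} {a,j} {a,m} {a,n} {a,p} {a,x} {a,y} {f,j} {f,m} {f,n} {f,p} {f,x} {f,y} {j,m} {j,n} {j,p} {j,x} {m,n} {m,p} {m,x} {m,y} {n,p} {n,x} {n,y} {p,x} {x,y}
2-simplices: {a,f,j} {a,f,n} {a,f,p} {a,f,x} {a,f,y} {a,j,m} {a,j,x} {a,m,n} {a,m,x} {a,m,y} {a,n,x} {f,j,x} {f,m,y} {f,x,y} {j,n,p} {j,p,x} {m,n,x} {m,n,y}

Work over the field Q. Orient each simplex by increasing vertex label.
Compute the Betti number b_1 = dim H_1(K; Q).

b_1=3

n_0=8 n_1=26 n_2=18  [Q]
∂1: piv[af,aj,am,an,ap,ax,ay] rk=7  ker:fj,fm,fn,fp,fx,fy,jm,jn,jp,jx,mn,mp,mx,my,np,nx,ny,px,xy
∂2: piv[afj,afn,afp,afx,afy,ajm,ajx,amn,amx,amy,anx,fmy,fxy,jnp,jpx,mny] rk=16  ker:fjx,mnx
b_1=(26−7)−16=3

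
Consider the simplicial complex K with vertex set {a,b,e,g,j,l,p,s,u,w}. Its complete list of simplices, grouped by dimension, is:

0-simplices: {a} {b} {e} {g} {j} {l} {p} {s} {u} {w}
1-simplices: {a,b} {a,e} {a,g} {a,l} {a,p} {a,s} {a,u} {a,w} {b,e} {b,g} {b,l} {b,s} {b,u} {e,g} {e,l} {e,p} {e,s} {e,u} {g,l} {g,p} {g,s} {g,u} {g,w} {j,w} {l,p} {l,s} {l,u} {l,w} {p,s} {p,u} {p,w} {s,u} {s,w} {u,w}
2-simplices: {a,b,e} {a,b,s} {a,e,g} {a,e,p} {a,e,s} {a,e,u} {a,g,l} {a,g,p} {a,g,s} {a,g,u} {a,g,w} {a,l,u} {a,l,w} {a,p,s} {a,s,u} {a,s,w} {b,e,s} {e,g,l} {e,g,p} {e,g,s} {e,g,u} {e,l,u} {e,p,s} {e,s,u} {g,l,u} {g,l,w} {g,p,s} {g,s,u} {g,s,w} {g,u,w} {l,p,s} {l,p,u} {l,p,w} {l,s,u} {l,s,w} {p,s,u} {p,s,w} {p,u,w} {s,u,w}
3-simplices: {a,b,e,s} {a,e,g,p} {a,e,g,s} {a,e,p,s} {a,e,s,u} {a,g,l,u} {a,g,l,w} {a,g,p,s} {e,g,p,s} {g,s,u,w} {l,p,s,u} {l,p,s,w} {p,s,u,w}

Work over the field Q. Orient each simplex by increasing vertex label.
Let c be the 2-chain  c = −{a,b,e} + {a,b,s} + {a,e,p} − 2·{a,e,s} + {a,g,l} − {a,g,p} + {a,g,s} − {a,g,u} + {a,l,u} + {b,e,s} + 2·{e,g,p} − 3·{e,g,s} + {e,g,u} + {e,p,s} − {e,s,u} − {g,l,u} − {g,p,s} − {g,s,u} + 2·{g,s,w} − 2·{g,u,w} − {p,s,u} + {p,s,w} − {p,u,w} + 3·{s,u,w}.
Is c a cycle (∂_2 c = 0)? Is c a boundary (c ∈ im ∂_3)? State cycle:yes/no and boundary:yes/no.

cycle:yes boundary:no

n_0=10 n_1=34 n_2=39 n_3=13  [Q]
∂1: piv[ab,ae,ag,al,ap,as,au,aw,jw] rk=9  ker:be,bg,bl,bs,bu,eg,el,ep,es,eu,gl,gp,gs,gu,gw,lp,ls,lu,lw,ps,pu,pw,su,sw,uw
∂2: piv[abe,abs,aeg,aep,aes,aeu,agl,agp,ags,agu,agw,alu,alw,aps,asu,asw,egl,guw,lps,lpu,lpw,lsu] rk=22  ker:bes,egp,egs,egu,elu,eps,esu,glu,glw,gps,gsu,gsw,lsw,psu,psw,puw,suw
∂3: piv[abes,aegp,aegs,aeps,aesu,aglu,aglw,agps,gsuw,lpsu,lpsw,psuw] rk=12  ker:egps
∂2c = 0
c vs im∂3: residual ≠ 0 ⇒ not boundary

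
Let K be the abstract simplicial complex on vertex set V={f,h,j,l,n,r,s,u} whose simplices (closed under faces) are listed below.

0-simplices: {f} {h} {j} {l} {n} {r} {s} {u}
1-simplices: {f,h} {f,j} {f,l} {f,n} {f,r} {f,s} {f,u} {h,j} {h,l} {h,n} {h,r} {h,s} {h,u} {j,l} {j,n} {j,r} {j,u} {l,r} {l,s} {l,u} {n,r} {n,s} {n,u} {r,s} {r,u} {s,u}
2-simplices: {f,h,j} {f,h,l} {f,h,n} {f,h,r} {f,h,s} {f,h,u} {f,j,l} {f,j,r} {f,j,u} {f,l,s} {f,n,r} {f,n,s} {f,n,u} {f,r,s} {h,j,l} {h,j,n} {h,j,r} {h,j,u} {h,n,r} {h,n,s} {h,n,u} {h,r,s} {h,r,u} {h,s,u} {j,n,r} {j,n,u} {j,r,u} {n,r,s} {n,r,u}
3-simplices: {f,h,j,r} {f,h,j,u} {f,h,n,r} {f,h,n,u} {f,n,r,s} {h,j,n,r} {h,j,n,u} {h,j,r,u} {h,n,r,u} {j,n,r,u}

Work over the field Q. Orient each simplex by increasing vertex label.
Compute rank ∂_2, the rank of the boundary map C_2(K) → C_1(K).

rank∂_2=17

n_0=8 n_1=26 n_2=29 n_3=10  [Q]
∂1: piv[fh,fj,fl,fn,fr,fs,fu] rk=7  ker:hj,hl,hn,hr,hs,hu,jl,jn,jr,ju,lr,ls,lu,nr,ns,nu,rs,ru,su
∂2: piv[fhj,fhl,fhn,fhr,fhs,fhu,fjl,fjr,fju,fls,fnr,fns,fnu,frs,hjn,hru,hsu] rk=17  ker:hjl,hjr,hju,hnr,hns,hnu,hrs,jnr,jnu,jru,nrs,nru
∂3: piv[fhjr,fhju,fhnr,fhnu,fnrs,hjnr,hjnu,hjru,hnru] rk=9  ker:jnru
rk∂_2=17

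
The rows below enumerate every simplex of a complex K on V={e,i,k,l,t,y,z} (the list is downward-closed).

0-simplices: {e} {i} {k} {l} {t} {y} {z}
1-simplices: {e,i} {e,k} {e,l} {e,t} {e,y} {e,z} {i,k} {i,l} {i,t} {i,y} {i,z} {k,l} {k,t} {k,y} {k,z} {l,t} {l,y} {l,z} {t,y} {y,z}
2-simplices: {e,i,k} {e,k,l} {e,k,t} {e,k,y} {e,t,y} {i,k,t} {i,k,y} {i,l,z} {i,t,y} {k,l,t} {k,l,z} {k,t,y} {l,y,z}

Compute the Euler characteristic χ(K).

χ(K)=0

n_0=7 n_1=20 n_2=13
χ=+7−20+13=0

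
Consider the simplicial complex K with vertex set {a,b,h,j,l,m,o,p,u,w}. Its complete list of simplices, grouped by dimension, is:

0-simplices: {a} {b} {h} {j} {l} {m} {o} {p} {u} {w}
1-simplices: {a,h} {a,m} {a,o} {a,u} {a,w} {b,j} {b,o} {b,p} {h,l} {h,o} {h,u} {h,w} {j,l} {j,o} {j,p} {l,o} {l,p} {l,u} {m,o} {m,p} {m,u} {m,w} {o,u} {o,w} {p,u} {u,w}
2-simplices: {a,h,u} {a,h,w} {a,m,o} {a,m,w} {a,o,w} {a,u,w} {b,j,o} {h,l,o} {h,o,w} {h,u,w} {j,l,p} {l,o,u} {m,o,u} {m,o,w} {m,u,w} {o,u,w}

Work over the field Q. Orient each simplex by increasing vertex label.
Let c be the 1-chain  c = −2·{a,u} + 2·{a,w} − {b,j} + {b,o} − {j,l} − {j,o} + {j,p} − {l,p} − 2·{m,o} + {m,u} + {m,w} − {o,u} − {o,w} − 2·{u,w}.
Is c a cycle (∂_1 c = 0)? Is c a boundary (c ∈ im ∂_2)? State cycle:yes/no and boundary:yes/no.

n_0=10 n_1=26 n_2=16  [Q]
∂1: piv[ah,am,ao,au,aw,bj,bo,bp,hl] rk=9  ker:ho,hu,hw,jl,jo,jp,lo,lp,lu,mo,mp,mu,mw,ou,ow,pu,uw
∂2: piv[ahu,ahw,amo,amw,aow,auw,bjo,hlo,how,jlp,lou,mou,muw] rk=13  ker:huw,mow,ouw
∂1c = 0
c vs im∂2: reduces to 0 ⇒ boundary

cycle:yes boundary:yes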